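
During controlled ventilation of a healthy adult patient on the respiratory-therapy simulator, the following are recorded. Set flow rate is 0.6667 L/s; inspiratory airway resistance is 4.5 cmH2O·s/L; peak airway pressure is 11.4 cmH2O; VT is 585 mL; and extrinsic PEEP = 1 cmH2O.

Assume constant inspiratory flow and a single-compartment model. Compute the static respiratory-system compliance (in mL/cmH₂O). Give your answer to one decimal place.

79.1

Equation of motion (constant flow): PIP = Vt/C + R·V̇ + PEEP.
Vt/C = PIP − R·V̇ − PEEP = 11.4 − 4.5×0.6667 − 1 = 11.4 − 3.0 − 1 = 7.4 cmH2O.
C = Vt / 7.4 = 585 / 7.4 = 79.054 mL/cmH2O.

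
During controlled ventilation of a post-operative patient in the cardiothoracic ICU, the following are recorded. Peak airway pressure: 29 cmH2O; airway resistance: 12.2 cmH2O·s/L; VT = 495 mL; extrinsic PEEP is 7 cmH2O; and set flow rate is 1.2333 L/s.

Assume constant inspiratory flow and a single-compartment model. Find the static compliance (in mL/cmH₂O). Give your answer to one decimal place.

Equation of motion (constant flow): PIP = Vt/C + R·V̇ + PEEP.
Vt/C = PIP − R·V̇ − PEEP = 29 − 12.2×1.2333 − 7 = 29 − 15.046 − 7 = 6.954 cmH2O.
C = Vt / 6.954 = 495 / 6.954 = 71.182 mL/cmH2O.

71.2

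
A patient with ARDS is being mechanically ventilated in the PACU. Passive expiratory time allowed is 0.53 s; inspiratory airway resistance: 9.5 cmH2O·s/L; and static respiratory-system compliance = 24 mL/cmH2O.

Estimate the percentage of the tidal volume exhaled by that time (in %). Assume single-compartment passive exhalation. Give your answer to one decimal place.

τ = R × C = 9.5 × 24 mL/cmH2O = 9.5 × 0.024 L/cmH2O = 0.228 s.
Passive exhalation: V(t)/V₀ = e^(−t/τ) = e^(−0.53/0.228) = 0.09783.
Fraction exhaled = 1 − 0.09783 = 0.9022 → 90.22%.

90.2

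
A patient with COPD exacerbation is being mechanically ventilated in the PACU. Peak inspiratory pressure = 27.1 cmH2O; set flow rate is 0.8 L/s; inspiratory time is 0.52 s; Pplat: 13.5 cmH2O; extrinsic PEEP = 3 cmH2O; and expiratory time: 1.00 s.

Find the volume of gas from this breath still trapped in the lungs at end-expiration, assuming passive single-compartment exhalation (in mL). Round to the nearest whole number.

Vt = flow × Ti = 0.8 L/s × 0.52 s × 1000 mL/L = 416.0 mL.
R = (PIP − Pplat)/V̇ = (27.1 − 13.5) / 0.8 = 13.6/0.8 = 17.0 cmH2O·s/L.
C = Vt/(Pplat − PEEP) = 416.0 / (13.5 − 3) = 416.0/10.5 = 39.619 mL/cmH2O.
τ = R × C = 17.0 × 0.03962 L/cmH2O = 0.6735 s.
Fraction remaining = e^(−Te/τ) = e^(−1.00/0.6735) = 0.2266.
Trapped volume = 416.0 × 0.2266 = 94.266 mL.

94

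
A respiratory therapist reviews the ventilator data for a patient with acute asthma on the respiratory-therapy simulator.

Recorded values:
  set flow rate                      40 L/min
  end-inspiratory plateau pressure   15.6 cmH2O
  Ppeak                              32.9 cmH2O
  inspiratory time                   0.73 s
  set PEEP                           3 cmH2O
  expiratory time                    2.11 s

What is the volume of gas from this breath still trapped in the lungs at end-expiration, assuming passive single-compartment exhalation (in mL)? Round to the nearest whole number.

Flow: 40 L/min ÷ 60 = 0.6667 L/s.
Vt = flow × Ti = 0.6667 L/s × 0.73 s × 1000 mL/L = 486.69 mL.
R = (PIP − Pplat)/V̇ = (32.9 − 15.6) / 0.6667 = 17.3/0.6667 = 25.949 cmH2O·s/L.
C = Vt/(Pplat − PEEP) = 486.69 / (15.6 − 3) = 486.69/12.6 = 38.626 mL/cmH2O.
τ = R × C = 25.949 × 0.03863 L/cmH2O = 1.002 s.
Fraction remaining = e^(−Te/τ) = e^(−2.11/1.002) = 0.1217.
Trapped volume = 486.69 × 0.1217 = 59.23 mL.

59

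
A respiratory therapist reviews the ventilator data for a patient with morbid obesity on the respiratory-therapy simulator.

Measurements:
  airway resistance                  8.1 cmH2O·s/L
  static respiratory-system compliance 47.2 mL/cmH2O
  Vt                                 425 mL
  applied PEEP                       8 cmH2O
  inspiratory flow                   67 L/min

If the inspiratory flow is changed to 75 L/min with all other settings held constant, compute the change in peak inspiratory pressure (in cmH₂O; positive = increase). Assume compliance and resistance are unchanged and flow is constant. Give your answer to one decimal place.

1.1

Flow: 67 L/min ÷ 60 = 1.1167 L/s.
New flow: 75 L/min ÷ 60 = 1.25 L/s.
PIP = Vt/C + R·V̇ + PEEP (constant-flow equation of motion).
Only the resistive term changes: ΔPIP = R × ΔV̇ = 8.1 × (1.25 − 1.1167) = 8.1 × 0.1333 = 1.08 cmH2O.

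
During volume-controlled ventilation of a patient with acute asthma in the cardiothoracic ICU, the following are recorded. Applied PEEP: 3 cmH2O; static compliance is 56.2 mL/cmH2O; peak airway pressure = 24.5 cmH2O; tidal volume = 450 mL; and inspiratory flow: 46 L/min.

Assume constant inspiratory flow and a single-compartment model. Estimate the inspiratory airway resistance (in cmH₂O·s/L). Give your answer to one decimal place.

Flow: 46 L/min ÷ 60 = 0.7667 L/s.
Equation of motion (constant flow): PIP = Vt/C + R·V̇ + PEEP.
R·V̇ = PIP − Vt/C − PEEP = 24.5 − 450/56.2 − 3 = 24.5 − 8.007 − 3 = 13.493 cmH2O.
R = 13.493 / 0.7667 = 17.599 cmH2O·s/L.

17.6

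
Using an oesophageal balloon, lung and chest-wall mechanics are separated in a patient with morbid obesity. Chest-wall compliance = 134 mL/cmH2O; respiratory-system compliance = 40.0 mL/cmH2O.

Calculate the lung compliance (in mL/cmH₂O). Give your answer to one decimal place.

1/CL = 1/Crs − 1/Ccw.
1/CL = 1/40.0 − 1/134 = 0.01754.
CL = 57.013 mL/cmH2O.

57.0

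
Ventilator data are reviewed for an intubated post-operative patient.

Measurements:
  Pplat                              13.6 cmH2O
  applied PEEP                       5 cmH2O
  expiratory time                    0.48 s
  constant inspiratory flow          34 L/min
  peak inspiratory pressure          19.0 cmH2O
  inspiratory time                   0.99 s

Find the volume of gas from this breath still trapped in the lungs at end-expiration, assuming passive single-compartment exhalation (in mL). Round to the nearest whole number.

Flow: 34 L/min ÷ 60 = 0.5667 L/s.
Vt = flow × Ti = 0.5667 L/s × 0.99 s × 1000 mL/L = 561.03 mL.
R = (PIP − Pplat)/V̇ = (19.0 − 13.6) / 0.5667 = 5.4/0.5667 = 9.529 cmH2O·s/L.
C = Vt/(Pplat − PEEP) = 561.03 / (13.6 − 5) = 561.03/8.6 = 65.236 mL/cmH2O.
τ = R × C = 9.529 × 0.06524 L/cmH2O = 0.6217 s.
Fraction remaining = e^(−Te/τ) = e^(−0.48/0.6217) = 0.4621.
Trapped volume = 561.03 × 0.4621 = 259.25 mL.

259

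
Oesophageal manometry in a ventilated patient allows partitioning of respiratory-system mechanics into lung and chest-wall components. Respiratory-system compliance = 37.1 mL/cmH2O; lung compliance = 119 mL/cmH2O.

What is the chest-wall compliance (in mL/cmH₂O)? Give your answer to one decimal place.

53.9

1/Ccw = 1/Crs − 1/CL.
1/Ccw = 1/37.1 − 1/119 = 0.01855.
Ccw = 53.908 mL/cmH2O.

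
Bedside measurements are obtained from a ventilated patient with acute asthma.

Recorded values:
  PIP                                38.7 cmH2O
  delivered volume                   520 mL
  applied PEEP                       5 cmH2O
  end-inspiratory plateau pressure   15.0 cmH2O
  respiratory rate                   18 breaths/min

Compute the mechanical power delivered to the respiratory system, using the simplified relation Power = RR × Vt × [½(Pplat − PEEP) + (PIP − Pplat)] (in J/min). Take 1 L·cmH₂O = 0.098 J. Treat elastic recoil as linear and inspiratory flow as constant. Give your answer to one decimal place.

Per-breath work = Vt × [½(Pplat−PEEP) + (PIP−Pplat)] = 0.520 × [0.5×10.0 + 23.7] = 0.520 × 28.7 = 14.924 L·cmH2O.
Power = 18 × 14.924 = 268.63 L·cmH2O/min.
× 0.098 J/(L·cmH2O) → 26.326 J/min.

26.3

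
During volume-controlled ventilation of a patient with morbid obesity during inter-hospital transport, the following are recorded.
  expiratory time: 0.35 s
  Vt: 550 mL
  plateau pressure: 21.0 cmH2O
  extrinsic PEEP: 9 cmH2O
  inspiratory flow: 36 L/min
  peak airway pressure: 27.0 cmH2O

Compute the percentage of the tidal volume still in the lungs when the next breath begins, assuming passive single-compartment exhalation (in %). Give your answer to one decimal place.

Flow: 36 L/min ÷ 60 = 0.6 L/s.
R = (PIP − Pplat)/V̇ = (27.0 − 21.0) / 0.6 = 6.0/0.6 = 10.0 cmH2O·s/L.
C = Vt/(Pplat − PEEP) = 550.0 / (21.0 − 9) = 550.0/12.0 = 45.833 mL/cmH2O.
τ = R × C = 10.0 × 0.04583 L/cmH2O = 0.4583 s.
Fraction remaining at end-expiration = e^(−Te/τ) = e^(−0.35/0.4583) = 0.4659 → 46.59%.

46.6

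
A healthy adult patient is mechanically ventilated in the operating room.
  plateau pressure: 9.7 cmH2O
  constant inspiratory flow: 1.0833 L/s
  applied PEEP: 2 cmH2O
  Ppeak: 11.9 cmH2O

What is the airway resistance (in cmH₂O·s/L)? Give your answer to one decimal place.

Raw = (PIP − Pplat) / flow = (11.9 − 9.7) / 1.0833 = 2.2 / 1.0833 = 2.031 cmH2O·s/L.

2.0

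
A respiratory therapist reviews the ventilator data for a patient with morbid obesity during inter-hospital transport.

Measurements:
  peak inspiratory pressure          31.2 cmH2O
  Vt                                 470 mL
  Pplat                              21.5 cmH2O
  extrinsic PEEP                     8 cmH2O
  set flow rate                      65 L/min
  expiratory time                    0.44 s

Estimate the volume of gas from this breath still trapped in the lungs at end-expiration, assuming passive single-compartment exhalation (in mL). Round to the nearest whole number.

Flow: 65 L/min ÷ 60 = 1.0833 L/s.
R = (PIP − Pplat)/V̇ = (31.2 − 21.5) / 1.0833 = 9.7/1.0833 = 8.954 cmH2O·s/L.
C = Vt/(Pplat − PEEP) = 470.0 / (21.5 − 8) = 470.0/13.5 = 34.815 mL/cmH2O.
τ = R × C = 8.954 × 0.03482 L/cmH2O = 0.3118 s.
Fraction remaining = e^(−Te/τ) = e^(−0.44/0.3118) = 0.2439.
Trapped volume = 470.0 × 0.2439 = 114.63 mL.

115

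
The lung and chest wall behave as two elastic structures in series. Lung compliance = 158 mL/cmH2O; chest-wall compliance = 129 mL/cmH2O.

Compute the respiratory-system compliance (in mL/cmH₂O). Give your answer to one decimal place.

Lung and chest wall are elastances in series: 1/Crs = 1/CL + 1/Ccw.
1/Crs = 1/158 + 1/129 = 0.01408.
Crs = 71.023 mL/cmH2O.

71.0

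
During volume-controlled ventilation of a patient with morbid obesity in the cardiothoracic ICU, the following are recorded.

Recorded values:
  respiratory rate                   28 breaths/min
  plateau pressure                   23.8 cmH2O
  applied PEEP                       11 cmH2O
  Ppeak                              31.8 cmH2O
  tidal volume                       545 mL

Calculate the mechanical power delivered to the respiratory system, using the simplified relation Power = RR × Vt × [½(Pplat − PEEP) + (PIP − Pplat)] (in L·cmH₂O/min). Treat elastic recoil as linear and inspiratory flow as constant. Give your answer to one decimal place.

Per-breath work = Vt × [½(Pplat−PEEP) + (PIP−Pplat)] = 0.545 × [0.5×12.8 + 8.0] = 0.545 × 14.4 = 7.848 L·cmH2O.
Power = 28 × 7.848 = 219.74 L·cmH2O/min.

219.7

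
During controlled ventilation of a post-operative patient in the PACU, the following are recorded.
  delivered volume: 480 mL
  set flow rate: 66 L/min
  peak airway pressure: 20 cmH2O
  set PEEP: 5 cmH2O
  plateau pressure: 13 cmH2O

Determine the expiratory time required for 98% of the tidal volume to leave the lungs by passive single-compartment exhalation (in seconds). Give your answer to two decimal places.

Flow: 66 L/min ÷ 60 = 1.1 L/s.
R = (PIP − Pplat)/V̇ = (20 − 13) / 1.1 = 7.0/1.1 = 6.364 cmH2O·s/L.
C = Vt/(Pplat − PEEP) = 480.0 / (13 − 5) = 480.0/8.0 = 60.0 mL/cmH2O.
τ = R × C = 6.364 × 0.06 L/cmH2O = 0.3818 s.
t = −τ·ln(1 − 0.98) = −0.3818·ln(0.02) = 1.494 s.

1.49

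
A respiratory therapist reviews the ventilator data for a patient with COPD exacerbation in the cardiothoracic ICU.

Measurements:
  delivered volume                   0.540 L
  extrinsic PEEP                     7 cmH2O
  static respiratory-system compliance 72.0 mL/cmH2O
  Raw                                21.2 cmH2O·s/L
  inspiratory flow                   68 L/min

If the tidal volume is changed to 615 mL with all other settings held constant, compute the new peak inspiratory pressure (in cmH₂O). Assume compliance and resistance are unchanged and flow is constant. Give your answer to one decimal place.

Flow: 68 L/min ÷ 60 = 1.1333 L/s.
PIP = Vt/C + R·V̇ + PEEP (constant-flow equation of motion).
Only the elastic term changes: ΔPIP = ΔVt / C = (615 − 540) / 72.0 = 1.042 cmH2O.
Original PIP = 540/72.0 + 21.2×1.1333 + 7 = 38.526 cmH2O; new PIP = 38.526 + (1.042) = 39.568 cmH2O.

39.6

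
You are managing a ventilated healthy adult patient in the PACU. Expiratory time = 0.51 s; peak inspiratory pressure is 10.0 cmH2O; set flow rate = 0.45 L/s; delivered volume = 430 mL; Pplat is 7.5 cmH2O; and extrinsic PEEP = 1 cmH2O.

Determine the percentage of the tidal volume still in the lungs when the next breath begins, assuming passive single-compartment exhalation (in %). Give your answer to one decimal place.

25.0

R = (PIP − Pplat)/V̇ = (10.0 − 7.5) / 0.45 = 2.5/0.45 = 5.556 cmH2O·s/L.
C = Vt/(Pplat − PEEP) = 430.0 / (7.5 − 1) = 430.0/6.5 = 66.154 mL/cmH2O.
τ = R × C = 5.556 × 0.06615 L/cmH2O = 0.3675 s.
Fraction remaining at end-expiration = e^(−Te/τ) = e^(−0.51/0.3675) = 0.2496 → 24.96%.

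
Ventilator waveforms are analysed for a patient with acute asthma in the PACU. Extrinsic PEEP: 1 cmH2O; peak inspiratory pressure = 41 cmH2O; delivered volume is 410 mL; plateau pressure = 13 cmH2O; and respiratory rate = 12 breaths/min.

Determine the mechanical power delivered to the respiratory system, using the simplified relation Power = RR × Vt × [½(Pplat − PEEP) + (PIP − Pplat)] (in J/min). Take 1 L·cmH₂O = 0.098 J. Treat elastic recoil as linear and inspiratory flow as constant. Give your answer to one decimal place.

Per-breath work = Vt × [½(Pplat−PEEP) + (PIP−Pplat)] = 0.410 × [0.5×12.0 + 28.0] = 0.410 × 34.0 = 13.94 L·cmH2O.
Power = 12 × 13.94 = 167.28 L·cmH2O/min.
× 0.098 J/(L·cmH2O) → 16.393 J/min.

16.4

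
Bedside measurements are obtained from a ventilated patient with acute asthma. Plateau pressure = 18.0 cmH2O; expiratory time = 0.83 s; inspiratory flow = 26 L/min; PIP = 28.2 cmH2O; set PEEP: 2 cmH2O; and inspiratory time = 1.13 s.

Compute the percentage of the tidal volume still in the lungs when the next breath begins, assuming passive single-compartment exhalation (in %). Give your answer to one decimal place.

Flow: 26 L/min ÷ 60 = 0.4333 L/s.
Vt = flow × Ti = 0.4333 L/s × 1.13 s × 1000 mL/L = 489.63 mL.
R = (PIP − Pplat)/V̇ = (28.2 − 18.0) / 0.4333 = 10.2/0.4333 = 23.54 cmH2O·s/L.
C = Vt/(Pplat − PEEP) = 489.63 / (18.0 − 2) = 489.63/16.0 = 30.602 mL/cmH2O.
τ = R × C = 23.54 × 0.0306 L/cmH2O = 0.7203 s.
Fraction remaining at end-expiration = e^(−Te/τ) = e^(−0.83/0.7203) = 0.3159 → 31.59%.

31.6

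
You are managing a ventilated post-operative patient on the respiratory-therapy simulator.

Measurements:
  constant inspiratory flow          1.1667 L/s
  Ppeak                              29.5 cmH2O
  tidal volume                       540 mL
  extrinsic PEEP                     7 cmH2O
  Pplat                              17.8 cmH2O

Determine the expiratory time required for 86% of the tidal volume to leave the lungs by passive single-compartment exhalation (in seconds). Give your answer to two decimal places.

R = (PIP − Pplat)/V̇ = (29.5 − 17.8) / 1.1667 = 11.7/1.1667 = 10.028 cmH2O·s/L.
C = Vt/(Pplat − PEEP) = 540.0 / (17.8 − 7) = 540.0/10.8 = 50.0 mL/cmH2O.
τ = R × C = 10.028 × 0.05 L/cmH2O = 0.5014 s.
t = −τ·ln(1 − 0.86) = −0.5014·ln(0.14) = 0.9858 s.

0.99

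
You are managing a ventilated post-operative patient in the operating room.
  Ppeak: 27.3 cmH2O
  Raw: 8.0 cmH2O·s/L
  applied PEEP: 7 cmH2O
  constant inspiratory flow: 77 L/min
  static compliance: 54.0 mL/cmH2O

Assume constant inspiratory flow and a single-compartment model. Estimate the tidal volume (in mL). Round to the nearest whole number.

Flow: 77 L/min ÷ 60 = 1.2833 L/s.
Equation of motion (constant flow): PIP = Vt/C + R·V̇ + PEEP.
Vt/C = PIP − R·V̇ − PEEP = 27.3 − 10.266 − 7 = 10.034 cmH2O.
Vt = C × 10.034 = 54.0 × 10.034 = 541.84 mL.

542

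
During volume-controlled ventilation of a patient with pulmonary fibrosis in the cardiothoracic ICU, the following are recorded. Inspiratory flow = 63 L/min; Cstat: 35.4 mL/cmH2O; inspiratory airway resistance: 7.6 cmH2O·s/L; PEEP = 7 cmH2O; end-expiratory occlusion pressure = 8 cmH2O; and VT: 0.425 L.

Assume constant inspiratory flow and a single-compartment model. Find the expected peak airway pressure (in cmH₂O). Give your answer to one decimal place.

Flow: 63 L/min ÷ 60 = 1.05 L/s.
Total PEEP = 8 cmH2O (set 7 + intrinsic 1); this is the baseline alveolar pressure.
Equation of motion (constant flow): PIP = Vt/C + R·V̇ + PEEP.
PIP = 425/35.4 + 7.6×1.05 + 8 = 12.006 + 7.98 + 8 = 27.986 cmH2O.

28.0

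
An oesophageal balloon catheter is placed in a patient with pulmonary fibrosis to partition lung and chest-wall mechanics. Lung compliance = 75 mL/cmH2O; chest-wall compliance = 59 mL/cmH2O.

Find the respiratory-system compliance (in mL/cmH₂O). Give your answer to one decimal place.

Lung and chest wall are elastances in series: 1/Crs = 1/CL + 1/Ccw.
1/Crs = 1/75 + 1/59 = 0.03028.
Crs = 33.025 mL/cmH2O.

33.0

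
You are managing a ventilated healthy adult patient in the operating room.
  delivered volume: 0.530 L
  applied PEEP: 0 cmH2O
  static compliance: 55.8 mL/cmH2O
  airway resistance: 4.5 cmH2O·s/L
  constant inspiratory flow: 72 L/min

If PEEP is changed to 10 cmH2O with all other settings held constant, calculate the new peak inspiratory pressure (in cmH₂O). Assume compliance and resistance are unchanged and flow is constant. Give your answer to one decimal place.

Flow: 72 L/min ÷ 60 = 1.2 L/s.
PIP = Vt/C + R·V̇ + PEEP (constant-flow equation of motion).
Only the baseline term changes: ΔPIP = ΔPEEP = 10 − 0 = 10.0 cmH2O.
Original PIP = 530/55.8 + 4.5×1.2 + 0 = 14.898 cmH2O; new PIP = 14.898 + (10.0) = 24.898 cmH2O.

24.9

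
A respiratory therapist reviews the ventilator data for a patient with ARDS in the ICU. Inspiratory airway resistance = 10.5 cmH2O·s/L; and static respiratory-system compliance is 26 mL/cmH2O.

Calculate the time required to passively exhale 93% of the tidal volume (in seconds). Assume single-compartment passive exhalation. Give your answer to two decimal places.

0.73

τ = R × C = 10.5 × 26 mL/cmH2O = 10.5 × 0.026 L/cmH2O = 0.273 s.
Exhaled fraction f = 1 − e^(−t/τ) → t = −τ·ln(1 − f) = −0.273·ln(0.07) = 0.726 s.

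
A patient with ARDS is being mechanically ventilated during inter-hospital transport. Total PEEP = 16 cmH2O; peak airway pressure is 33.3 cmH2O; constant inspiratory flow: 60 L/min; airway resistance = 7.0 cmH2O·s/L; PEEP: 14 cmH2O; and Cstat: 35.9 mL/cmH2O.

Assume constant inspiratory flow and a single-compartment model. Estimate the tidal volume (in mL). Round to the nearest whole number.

Flow: 60 L/min ÷ 60 = 1 L/s.
Total PEEP = 16 cmH2O (set 14 + intrinsic 2); this is the baseline alveolar pressure.
Equation of motion (constant flow): PIP = Vt/C + R·V̇ + PEEP.
Vt/C = PIP − R·V̇ − PEEP = 33.3 − 7.0 − 16 = 10.3 cmH2O.
Vt = C × 10.3 = 35.9 × 10.3 = 369.77 mL.

370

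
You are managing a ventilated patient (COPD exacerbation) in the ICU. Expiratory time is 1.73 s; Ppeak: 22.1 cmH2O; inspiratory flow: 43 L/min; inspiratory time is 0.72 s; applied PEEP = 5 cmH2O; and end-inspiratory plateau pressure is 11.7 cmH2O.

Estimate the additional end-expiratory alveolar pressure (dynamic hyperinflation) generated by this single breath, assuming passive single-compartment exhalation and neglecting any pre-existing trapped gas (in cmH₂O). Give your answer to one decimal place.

Flow: 43 L/min ÷ 60 = 0.7167 L/s.
Vt = flow × Ti = 0.7167 L/s × 0.72 s × 1000 mL/L = 516.02 mL.
R = (PIP − Pplat)/V̇ = (22.1 − 11.7) / 0.7167 = 10.4/0.7167 = 14.511 cmH2O·s/L.
C = Vt/(Pplat − PEEP) = 516.02 / (11.7 − 5) = 516.02/6.7 = 77.018 mL/cmH2O.
τ = R × C = 14.511 × 0.07702 L/cmH2O = 1.118 s.
Fraction remaining = e^(−Te/τ) = e^(−1.73/1.118) = 0.2128; trapped volume = 516.02 × 0.2128 = 109.81 mL.
Additional alveolar pressure from trapping ≈ V_trapped / C = 109.81 / 77.018 = 1.426 cmH2O.

1.4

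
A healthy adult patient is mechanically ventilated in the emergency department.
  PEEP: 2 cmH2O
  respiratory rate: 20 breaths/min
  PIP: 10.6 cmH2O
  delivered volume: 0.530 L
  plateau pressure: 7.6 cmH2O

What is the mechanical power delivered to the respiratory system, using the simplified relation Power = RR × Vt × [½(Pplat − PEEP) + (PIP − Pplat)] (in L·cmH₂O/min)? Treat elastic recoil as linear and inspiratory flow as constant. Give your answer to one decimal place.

Per-breath work = Vt × [½(Pplat−PEEP) + (PIP−Pplat)] = 0.530 × [0.5×5.6 + 3.0] = 0.530 × 5.8 = 3.074 L·cmH2O.
Power = 20 × 3.074 = 61.48 L·cmH2O/min.

61.5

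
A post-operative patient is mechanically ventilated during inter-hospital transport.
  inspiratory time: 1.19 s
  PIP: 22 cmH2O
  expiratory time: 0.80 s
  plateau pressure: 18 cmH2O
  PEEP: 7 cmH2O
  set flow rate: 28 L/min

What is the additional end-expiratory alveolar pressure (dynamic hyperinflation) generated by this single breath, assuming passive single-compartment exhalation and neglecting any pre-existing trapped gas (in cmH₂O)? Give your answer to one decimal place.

Flow: 28 L/min ÷ 60 = 0.4667 L/s.
Vt = flow × Ti = 0.4667 L/s × 1.19 s × 1000 mL/L = 555.37 mL.
R = (PIP − Pplat)/V̇ = (22 − 18) / 0.4667 = 4.0/0.4667 = 8.571 cmH2O·s/L.
C = Vt/(Pplat − PEEP) = 555.37 / (18 − 7) = 555.37/11.0 = 50.488 mL/cmH2O.
τ = R × C = 8.571 × 0.05049 L/cmH2O = 0.4327 s.
Fraction remaining = e^(−Te/τ) = e^(−0.80/0.4327) = 0.1574; trapped volume = 555.37 × 0.1574 = 87.415 mL.
Additional alveolar pressure from trapping ≈ V_trapped / C = 87.415 / 50.488 = 1.731 cmH2O.

1.7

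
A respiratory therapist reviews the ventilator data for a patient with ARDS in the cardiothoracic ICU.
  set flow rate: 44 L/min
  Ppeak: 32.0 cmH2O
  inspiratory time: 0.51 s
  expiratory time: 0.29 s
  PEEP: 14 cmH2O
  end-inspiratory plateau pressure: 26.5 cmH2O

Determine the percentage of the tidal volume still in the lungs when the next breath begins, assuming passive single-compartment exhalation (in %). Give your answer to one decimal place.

Flow: 44 L/min ÷ 60 = 0.7333 L/s.
Vt = flow × Ti = 0.7333 L/s × 0.51 s × 1000 mL/L = 373.98 mL.
R = (PIP − Pplat)/V̇ = (32.0 − 26.5) / 0.7333 = 5.5/0.7333 = 7.5 cmH2O·s/L.
C = Vt/(Pplat − PEEP) = 373.98 / (26.5 − 14) = 373.98/12.5 = 29.918 mL/cmH2O.
τ = R × C = 7.5 × 0.02992 L/cmH2O = 0.2244 s.
Fraction remaining at end-expiration = e^(−Te/τ) = e^(−0.29/0.2244) = 0.2746 → 27.46%.

27.5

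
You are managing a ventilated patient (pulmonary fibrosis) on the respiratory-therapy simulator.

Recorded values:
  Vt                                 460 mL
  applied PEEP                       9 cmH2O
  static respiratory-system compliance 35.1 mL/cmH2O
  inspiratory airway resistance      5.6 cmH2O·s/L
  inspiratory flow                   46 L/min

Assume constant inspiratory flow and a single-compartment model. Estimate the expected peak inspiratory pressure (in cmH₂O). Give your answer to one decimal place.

Flow: 46 L/min ÷ 60 = 0.7667 L/s.
Equation of motion (constant flow): PIP = Vt/C + R·V̇ + PEEP.
PIP = 460/35.1 + 5.6×0.7667 + 9 = 13.105 + 4.294 + 9 = 26.399 cmH2O.

26.4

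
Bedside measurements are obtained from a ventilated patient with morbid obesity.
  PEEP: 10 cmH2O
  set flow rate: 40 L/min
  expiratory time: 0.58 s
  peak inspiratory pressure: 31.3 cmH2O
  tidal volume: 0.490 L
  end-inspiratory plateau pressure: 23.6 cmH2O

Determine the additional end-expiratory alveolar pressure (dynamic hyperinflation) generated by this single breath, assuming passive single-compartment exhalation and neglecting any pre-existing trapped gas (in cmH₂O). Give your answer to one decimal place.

Flow: 40 L/min ÷ 60 = 0.6667 L/s.
R = (PIP − Pplat)/V̇ = (31.3 − 23.6) / 0.6667 = 7.7/0.6667 = 11.549 cmH2O·s/L.
C = Vt/(Pplat − PEEP) = 490.0 / (23.6 − 10) = 490.0/13.6 = 36.029 mL/cmH2O.
τ = R × C = 11.549 × 0.03603 L/cmH2O = 0.4161 s.
Fraction remaining = e^(−Te/τ) = e^(−0.58/0.4161) = 0.2481; trapped volume = 490.0 × 0.2481 = 121.57 mL.
Additional alveolar pressure from trapping ≈ V_trapped / C = 121.57 / 36.029 = 3.374 cmH2O.

3.4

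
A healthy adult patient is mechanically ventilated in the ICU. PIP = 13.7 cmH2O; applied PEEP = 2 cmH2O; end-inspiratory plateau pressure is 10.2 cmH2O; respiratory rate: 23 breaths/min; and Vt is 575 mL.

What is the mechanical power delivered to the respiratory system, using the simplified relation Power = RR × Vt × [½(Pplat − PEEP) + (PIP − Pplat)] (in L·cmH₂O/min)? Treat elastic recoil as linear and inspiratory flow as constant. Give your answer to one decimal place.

Per-breath work = Vt × [½(Pplat−PEEP) + (PIP−Pplat)] = 0.575 × [0.5×8.2 + 3.5] = 0.575 × 7.6 = 4.37 L·cmH2O.
Power = 23 × 4.37 = 100.51 L·cmH2O/min.

100.5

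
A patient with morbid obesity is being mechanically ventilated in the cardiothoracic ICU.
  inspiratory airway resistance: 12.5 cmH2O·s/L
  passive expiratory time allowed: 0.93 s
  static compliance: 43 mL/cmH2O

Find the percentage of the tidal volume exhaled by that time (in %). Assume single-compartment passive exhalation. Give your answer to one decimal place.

82.3

τ = R × C = 12.5 × 43 mL/cmH2O = 12.5 × 0.043 L/cmH2O = 0.5375 s.
Passive exhalation: V(t)/V₀ = e^(−t/τ) = e^(−0.93/0.5375) = 0.1772.
Fraction exhaled = 1 − 0.1772 = 0.8228 → 82.28%.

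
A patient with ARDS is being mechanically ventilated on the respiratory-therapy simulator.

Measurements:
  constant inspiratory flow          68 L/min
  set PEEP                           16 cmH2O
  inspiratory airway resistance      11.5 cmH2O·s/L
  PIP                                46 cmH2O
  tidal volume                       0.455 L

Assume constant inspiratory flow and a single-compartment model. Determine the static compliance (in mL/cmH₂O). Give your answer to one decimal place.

Flow: 68 L/min ÷ 60 = 1.1333 L/s.
Equation of motion (constant flow): PIP = Vt/C + R·V̇ + PEEP.
Vt/C = PIP − R·V̇ − PEEP = 46 − 11.5×1.1333 − 16 = 46 − 13.033 − 16 = 16.967 cmH2O.
C = Vt / 16.967 = 455 / 16.967 = 26.817 mL/cmH2O.

26.8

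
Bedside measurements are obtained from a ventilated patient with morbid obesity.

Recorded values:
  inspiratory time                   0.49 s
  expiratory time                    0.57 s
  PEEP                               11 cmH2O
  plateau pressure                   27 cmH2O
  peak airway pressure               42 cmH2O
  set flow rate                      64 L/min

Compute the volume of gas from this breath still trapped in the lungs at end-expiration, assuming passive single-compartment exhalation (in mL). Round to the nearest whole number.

Flow: 64 L/min ÷ 60 = 1.0667 L/s.
Vt = flow × Ti = 1.0667 L/s × 0.49 s × 1000 mL/L = 522.68 mL.
R = (PIP − Pplat)/V̇ = (42 − 27) / 1.0667 = 15.0/1.0667 = 14.062 cmH2O·s/L.
C = Vt/(Pplat − PEEP) = 522.68 / (27 − 11) = 522.68/16.0 = 32.668 mL/cmH2O.
τ = R × C = 14.062 × 0.03267 L/cmH2O = 0.4594 s.
Fraction remaining = e^(−Te/τ) = e^(−0.57/0.4594) = 0.2892.
Trapped volume = 522.68 × 0.2892 = 151.16 mL.

151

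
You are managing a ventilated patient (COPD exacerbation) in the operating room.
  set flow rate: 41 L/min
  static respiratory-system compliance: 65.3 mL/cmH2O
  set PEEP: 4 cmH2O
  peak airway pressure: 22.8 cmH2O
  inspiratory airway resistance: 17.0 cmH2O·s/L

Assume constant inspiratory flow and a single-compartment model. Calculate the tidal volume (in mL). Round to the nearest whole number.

Flow: 41 L/min ÷ 60 = 0.6833 L/s.
Equation of motion (constant flow): PIP = Vt/C + R·V̇ + PEEP.
Vt/C = PIP − R·V̇ − PEEP = 22.8 − 11.616 − 4 = 7.184 cmH2O.
Vt = C × 7.184 = 65.3 × 7.184 = 469.12 mL.

469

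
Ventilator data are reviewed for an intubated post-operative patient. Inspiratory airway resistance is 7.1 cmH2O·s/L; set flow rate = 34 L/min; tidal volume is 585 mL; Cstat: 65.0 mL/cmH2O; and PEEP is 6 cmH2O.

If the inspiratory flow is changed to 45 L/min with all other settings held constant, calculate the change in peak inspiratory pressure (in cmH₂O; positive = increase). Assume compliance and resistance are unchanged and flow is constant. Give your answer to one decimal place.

1.3

Flow: 34 L/min ÷ 60 = 0.5667 L/s.
New flow: 45 L/min ÷ 60 = 0.75 L/s.
PIP = Vt/C + R·V̇ + PEEP (constant-flow equation of motion).
Only the resistive term changes: ΔPIP = R × ΔV̇ = 7.1 × (0.75 − 0.5667) = 7.1 × 0.1833 = 1.301 cmH2O.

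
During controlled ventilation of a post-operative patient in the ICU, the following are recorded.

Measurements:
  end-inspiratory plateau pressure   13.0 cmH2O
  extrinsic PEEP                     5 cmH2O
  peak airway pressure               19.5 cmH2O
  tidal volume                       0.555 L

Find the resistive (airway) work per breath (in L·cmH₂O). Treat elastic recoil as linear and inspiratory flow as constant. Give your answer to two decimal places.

3.61

With constant inspiratory flow the resistive pressure is constant at PIP − Pplat = 19.5 − 13.0 = 6.5 cmH2O, so resistive work = 6.5 × 0.555 = 3.608 L·cmH2O.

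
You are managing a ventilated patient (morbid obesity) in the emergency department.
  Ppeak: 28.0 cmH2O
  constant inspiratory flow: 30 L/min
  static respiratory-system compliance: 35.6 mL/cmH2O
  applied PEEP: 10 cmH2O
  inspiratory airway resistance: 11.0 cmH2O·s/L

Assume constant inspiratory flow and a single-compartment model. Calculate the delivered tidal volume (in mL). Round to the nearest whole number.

Flow: 30 L/min ÷ 60 = 0.5 L/s.
Equation of motion (constant flow): PIP = Vt/C + R·V̇ + PEEP.
Vt/C = PIP − R·V̇ − PEEP = 28.0 − 5.5 − 10 = 12.5 cmH2O.
Vt = C × 12.5 = 35.6 × 12.5 = 445.0 mL.

445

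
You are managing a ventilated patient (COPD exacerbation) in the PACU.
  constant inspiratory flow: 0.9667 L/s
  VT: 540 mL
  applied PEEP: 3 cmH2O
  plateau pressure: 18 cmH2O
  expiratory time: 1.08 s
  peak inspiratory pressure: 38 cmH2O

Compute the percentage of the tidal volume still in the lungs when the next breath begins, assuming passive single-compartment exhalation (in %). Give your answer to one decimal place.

R = (PIP − Pplat)/V̇ = (38 − 18) / 0.9667 = 20.0/0.9667 = 20.689 cmH2O·s/L.
C = Vt/(Pplat − PEEP) = 540.0 / (18 − 3) = 540.0/15.0 = 36.0 mL/cmH2O.
τ = R × C = 20.689 × 0.036 L/cmH2O = 0.7448 s.
Fraction remaining at end-expiration = e^(−Te/τ) = e^(−1.08/0.7448) = 0.2346 → 23.46%.

23.5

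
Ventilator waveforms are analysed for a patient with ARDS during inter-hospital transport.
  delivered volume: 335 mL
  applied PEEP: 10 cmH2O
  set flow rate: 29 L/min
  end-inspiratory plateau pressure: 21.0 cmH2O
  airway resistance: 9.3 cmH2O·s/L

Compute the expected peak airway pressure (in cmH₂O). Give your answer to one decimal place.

25.5

Flow: 29 L/min ÷ 60 = 0.4833 L/s.
PIP = Pplat + Raw × flow = 21.0 + 9.3 × 0.4833 = 21.0 + 4.495 = 25.495 cmH2O.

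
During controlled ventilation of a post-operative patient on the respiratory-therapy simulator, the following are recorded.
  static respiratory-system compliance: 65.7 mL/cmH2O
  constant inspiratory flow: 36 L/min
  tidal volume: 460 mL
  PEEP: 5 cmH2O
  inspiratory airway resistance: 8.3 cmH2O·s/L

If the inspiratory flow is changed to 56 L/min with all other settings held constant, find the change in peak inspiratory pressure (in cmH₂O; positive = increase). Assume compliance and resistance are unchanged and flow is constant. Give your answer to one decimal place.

2.8

Flow: 36 L/min ÷ 60 = 0.6 L/s.
New flow: 56 L/min ÷ 60 = 0.9333 L/s.
PIP = Vt/C + R·V̇ + PEEP (constant-flow equation of motion).
Only the resistive term changes: ΔPIP = R × ΔV̇ = 8.3 × (0.9333 − 0.6) = 8.3 × 0.3333 = 2.766 cmH2O.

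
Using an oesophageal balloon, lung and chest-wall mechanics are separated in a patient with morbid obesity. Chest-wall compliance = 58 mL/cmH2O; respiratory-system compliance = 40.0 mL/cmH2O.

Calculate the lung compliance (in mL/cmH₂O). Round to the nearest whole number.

129

1/CL = 1/Crs − 1/Ccw.
1/CL = 1/40.0 − 1/58 = 0.007759.
CL = 128.88 mL/cmH2O.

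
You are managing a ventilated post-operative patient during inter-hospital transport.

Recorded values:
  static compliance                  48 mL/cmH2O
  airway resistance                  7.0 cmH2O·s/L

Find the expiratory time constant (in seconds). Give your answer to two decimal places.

0.34

τ = R × C = 7.0 × 48 mL/cmH2O = 7.0 × 0.048 L/cmH2O = 0.336 s.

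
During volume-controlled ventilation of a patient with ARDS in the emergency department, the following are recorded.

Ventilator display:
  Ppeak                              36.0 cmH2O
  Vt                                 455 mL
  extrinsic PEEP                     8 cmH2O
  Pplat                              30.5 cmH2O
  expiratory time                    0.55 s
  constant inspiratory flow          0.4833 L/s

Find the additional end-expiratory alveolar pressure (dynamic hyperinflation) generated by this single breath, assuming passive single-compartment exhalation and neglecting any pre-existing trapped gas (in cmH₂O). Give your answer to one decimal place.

2.1

R = (PIP − Pplat)/V̇ = (36.0 − 30.5) / 0.4833 = 5.5/0.4833 = 11.38 cmH2O·s/L.
C = Vt/(Pplat − PEEP) = 455.0 / (30.5 − 8) = 455.0/22.5 = 20.222 mL/cmH2O.
τ = R × C = 11.38 × 0.02022 L/cmH2O = 0.2301 s.
Fraction remaining = e^(−Te/τ) = e^(−0.55/0.2301) = 0.09161; trapped volume = 455.0 × 0.09161 = 41.683 mL.
Additional alveolar pressure from trapping ≈ V_trapped / C = 41.683 / 20.222 = 2.061 cmH2O.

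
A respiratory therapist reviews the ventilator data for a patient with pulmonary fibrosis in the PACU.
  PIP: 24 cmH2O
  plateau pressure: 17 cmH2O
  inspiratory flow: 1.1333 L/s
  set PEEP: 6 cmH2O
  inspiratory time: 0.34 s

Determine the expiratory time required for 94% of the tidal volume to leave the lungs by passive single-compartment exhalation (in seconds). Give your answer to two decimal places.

0.61

Vt = flow × Ti = 1.1333 L/s × 0.34 s × 1000 mL/L = 385.32 mL.
R = (PIP − Pplat)/V̇ = (24 − 17) / 1.1333 = 7.0/1.1333 = 6.177 cmH2O·s/L.
C = Vt/(Pplat − PEEP) = 385.32 / (17 − 6) = 385.32/11.0 = 35.029 mL/cmH2O.
τ = R × C = 6.177 × 0.03503 L/cmH2O = 0.2164 s.
t = −τ·ln(1 − 0.94) = −0.2164·ln(0.06) = 0.6088 s.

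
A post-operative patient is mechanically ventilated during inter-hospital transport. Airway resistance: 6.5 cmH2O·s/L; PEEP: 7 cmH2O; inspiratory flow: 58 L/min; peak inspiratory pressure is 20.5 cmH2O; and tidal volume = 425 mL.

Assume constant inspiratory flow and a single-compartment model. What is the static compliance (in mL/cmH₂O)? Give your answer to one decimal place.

58.9

Flow: 58 L/min ÷ 60 = 0.9667 L/s.
Equation of motion (constant flow): PIP = Vt/C + R·V̇ + PEEP.
Vt/C = PIP − R·V̇ − PEEP = 20.5 − 6.5×0.9667 − 7 = 20.5 − 6.284 − 7 = 7.216 cmH2O.
C = Vt / 7.216 = 425 / 7.216 = 58.897 mL/cmH2O.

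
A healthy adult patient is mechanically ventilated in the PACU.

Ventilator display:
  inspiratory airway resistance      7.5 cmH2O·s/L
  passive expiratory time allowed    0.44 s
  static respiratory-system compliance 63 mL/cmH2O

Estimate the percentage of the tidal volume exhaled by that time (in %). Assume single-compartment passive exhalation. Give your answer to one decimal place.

60.6

τ = R × C = 7.5 × 63 mL/cmH2O = 7.5 × 0.063 L/cmH2O = 0.4725 s.
Passive exhalation: V(t)/V₀ = e^(−t/τ) = e^(−0.44/0.4725) = 0.3941.
Fraction exhaled = 1 − 0.3941 = 0.6059 → 60.59%.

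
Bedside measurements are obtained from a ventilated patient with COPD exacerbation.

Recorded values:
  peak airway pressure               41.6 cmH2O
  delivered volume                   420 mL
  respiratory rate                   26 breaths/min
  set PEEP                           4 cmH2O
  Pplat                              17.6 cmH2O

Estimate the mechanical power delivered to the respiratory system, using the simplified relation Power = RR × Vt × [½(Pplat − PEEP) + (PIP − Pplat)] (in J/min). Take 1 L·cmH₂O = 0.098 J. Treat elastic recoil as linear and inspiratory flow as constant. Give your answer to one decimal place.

Per-breath work = Vt × [½(Pplat−PEEP) + (PIP−Pplat)] = 0.420 × [0.5×13.6 + 24.0] = 0.420 × 30.8 = 12.936 L·cmH2O.
Power = 26 × 12.936 = 336.34 L·cmH2O/min.
× 0.098 J/(L·cmH2O) → 32.961 J/min.

33.0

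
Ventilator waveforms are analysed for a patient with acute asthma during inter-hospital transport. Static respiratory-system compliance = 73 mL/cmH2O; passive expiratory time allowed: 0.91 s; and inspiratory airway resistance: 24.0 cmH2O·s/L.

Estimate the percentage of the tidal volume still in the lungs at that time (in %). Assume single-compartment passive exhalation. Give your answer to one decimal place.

59.5

τ = R × C = 24.0 × 73 mL/cmH2O = 24.0 × 0.073 L/cmH2O = 1.752 s.
Passive exhalation: V(t)/V₀ = e^(−t/τ) = e^(−0.91/1.752) = 0.5949.
Fraction remaining = 0.5949 → 59.49%.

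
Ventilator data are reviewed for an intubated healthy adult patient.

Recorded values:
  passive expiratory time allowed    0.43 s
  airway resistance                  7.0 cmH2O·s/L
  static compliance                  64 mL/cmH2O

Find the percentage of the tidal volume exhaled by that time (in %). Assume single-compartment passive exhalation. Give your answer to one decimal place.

61.7

τ = R × C = 7.0 × 64 mL/cmH2O = 7.0 × 0.064 L/cmH2O = 0.448 s.
Passive exhalation: V(t)/V₀ = e^(−t/τ) = e^(−0.43/0.448) = 0.383.
Fraction exhaled = 1 − 0.383 = 0.617 → 61.7%.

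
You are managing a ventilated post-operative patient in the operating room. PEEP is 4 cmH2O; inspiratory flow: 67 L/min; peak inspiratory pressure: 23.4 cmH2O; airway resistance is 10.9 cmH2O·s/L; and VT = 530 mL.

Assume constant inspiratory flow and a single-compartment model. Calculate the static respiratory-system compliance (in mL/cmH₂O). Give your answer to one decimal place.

73.3

Flow: 67 L/min ÷ 60 = 1.1167 L/s.
Equation of motion (constant flow): PIP = Vt/C + R·V̇ + PEEP.
Vt/C = PIP − R·V̇ − PEEP = 23.4 − 10.9×1.1167 − 4 = 23.4 − 12.172 − 4 = 7.228 cmH2O.
C = Vt / 7.228 = 530 / 7.228 = 73.326 mL/cmH2O.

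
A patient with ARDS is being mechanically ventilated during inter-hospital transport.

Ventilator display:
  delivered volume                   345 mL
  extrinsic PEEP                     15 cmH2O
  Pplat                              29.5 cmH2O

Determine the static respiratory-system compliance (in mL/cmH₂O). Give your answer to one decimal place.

Cstat = Vt / (Pplat − PEEP) = 345 / (29.5 − 15) = 345 / 14.5 = 23.793 mL/cmH2O.

23.8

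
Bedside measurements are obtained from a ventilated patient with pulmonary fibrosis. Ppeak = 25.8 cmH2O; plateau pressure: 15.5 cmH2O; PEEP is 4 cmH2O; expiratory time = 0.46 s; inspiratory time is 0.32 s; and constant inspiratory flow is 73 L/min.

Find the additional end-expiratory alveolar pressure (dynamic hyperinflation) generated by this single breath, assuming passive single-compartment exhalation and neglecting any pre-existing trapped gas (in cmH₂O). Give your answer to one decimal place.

Flow: 73 L/min ÷ 60 = 1.2167 L/s.
Vt = flow × Ti = 1.2167 L/s × 0.32 s × 1000 mL/L = 389.34 mL.
R = (PIP − Pplat)/V̇ = (25.8 − 15.5) / 1.2167 = 10.3/1.2167 = 8.466 cmH2O·s/L.
C = Vt/(Pplat − PEEP) = 389.34 / (15.5 − 4) = 389.34/11.5 = 33.856 mL/cmH2O.
τ = R × C = 8.466 × 0.03386 L/cmH2O = 0.2867 s.
Fraction remaining = e^(−Te/τ) = e^(−0.46/0.2867) = 0.201; trapped volume = 389.34 × 0.201 = 78.257 mL.
Additional alveolar pressure from trapping ≈ V_trapped / C = 78.257 / 33.856 = 2.311 cmH2O.

2.3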